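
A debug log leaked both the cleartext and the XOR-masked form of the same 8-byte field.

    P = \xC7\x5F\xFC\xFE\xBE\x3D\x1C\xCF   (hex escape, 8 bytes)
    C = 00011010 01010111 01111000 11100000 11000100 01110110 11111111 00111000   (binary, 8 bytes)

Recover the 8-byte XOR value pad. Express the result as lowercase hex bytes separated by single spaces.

Since C = P ⊕ pad, XORing both sides with P gives pad = P ⊕ C.
c7 XOR 1a = dd
5f XOR 57 = 08
fc XOR 78 = 84
fe XOR e0 = 1e
be XOR c4 = 7a
3d XOR 76 = 4b
1c XOR ff = e3
cf XOR 38 = f7

dd 08 84 1e 7a 4b e3 f7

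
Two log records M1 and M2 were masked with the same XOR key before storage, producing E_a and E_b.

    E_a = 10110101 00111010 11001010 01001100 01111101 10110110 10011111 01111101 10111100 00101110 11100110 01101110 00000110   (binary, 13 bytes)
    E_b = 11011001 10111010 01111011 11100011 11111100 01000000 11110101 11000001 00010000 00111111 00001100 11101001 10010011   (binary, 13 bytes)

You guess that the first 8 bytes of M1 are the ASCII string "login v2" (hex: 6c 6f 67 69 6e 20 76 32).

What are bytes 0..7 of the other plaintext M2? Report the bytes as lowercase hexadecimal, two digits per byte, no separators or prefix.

First, E_a ⊕ E_b = (M1 ⊕ K) ⊕ (M2 ⊕ K) = M1 ⊕ M2, so the key drops out. Then M2 = (M1 ⊕ M2) ⊕ M1 over the first 8 bytes.
byte 0: (b5 XOR d9) XOR 6c = 6c XOR 6c = 00
byte 1: (3a XOR ba) XOR 6f = 80 XOR 6f = ef
byte 2: (ca XOR 7b) XOR 67 = b1 XOR 67 = d6
byte 3: (4c XOR e3) XOR 69 = af XOR 69 = c6
byte 4: (7d XOR fc) XOR 6e = 81 XOR 6e = ef
byte 5: (b6 XOR 40) XOR 20 = f6 XOR 20 = d6
byte 6: (9f XOR f5) XOR 76 = 6a XOR 76 = 1c
byte 7: (7d XOR c1) XOR 32 = bc XOR 32 = 8e

00efd6c6efd61c8e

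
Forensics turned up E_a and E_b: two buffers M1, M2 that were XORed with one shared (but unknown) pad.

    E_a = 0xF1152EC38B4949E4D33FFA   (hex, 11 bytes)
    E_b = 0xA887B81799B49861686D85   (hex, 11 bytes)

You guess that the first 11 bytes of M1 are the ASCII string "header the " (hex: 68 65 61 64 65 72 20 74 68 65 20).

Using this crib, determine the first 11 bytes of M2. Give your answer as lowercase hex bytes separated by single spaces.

First, E_a ⊕ E_b = (M1 ⊕ K) ⊕ (M2 ⊕ K) = M1 ⊕ M2, so the key drops out. Then M2 = (M1 ⊕ M2) ⊕ M1 over the first 11 bytes.
byte 0: (f1 XOR a8) XOR 68 = 59 XOR 68 = 31
byte 1: (15 XOR 87) XOR 65 = 92 XOR 65 = f7
byte 2: (2e XOR b8) XOR 61 = 96 XOR 61 = f7
byte 3: (c3 XOR 17) XOR 64 = d4 XOR 64 = b0
byte 4: (8b XOR 99) XOR 65 = 12 XOR 65 = 77
byte 5: (49 XOR b4) XOR 72 = fd XOR 72 = 8f
byte 6: (49 XOR 98) XOR 20 = d1 XOR 20 = f1
byte 7: (e4 XOR 61) XOR 74 = 85 XOR 74 = f1
byte 8: (d3 XOR 68) XOR 68 = bb XOR 68 = d3
byte 9: (3f XOR 6d) XOR 65 = 52 XOR 65 = 37
byte 10: (fa XOR 85) XOR 20 = 7f XOR 20 = 5f

31 f7 f7 b0 77 8f f1 f1 d3 37 5f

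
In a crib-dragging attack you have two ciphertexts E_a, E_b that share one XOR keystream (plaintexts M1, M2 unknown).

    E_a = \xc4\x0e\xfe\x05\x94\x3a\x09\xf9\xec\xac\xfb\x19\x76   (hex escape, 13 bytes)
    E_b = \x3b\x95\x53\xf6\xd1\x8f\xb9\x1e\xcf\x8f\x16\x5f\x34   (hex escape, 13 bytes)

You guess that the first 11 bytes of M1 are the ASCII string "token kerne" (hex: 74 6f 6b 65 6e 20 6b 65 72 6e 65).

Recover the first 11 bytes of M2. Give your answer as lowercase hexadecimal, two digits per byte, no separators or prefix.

8bf4c6962b95db82514d88

First, E_a ⊕ E_b = (M1 ⊕ K) ⊕ (M2 ⊕ K) = M1 ⊕ M2, so the key drops out. Then M2 = (M1 ⊕ M2) ⊕ M1 over the first 11 bytes.
byte 0: (c4 XOR 3b) XOR 74 = ff XOR 74 = 8b
byte 1: (0e XOR 95) XOR 6f = 9b XOR 6f = f4
byte 2: (fe XOR 53) XOR 6b = ad XOR 6b = c6
byte 3: (05 XOR f6) XOR 65 = f3 XOR 65 = 96
byte 4: (94 XOR d1) XOR 6e = 45 XOR 6e = 2b
byte 5: (3a XOR 8f) XOR 20 = b5 XOR 20 = 95
byte 6: (09 XOR b9) XOR 6b = b0 XOR 6b = db
byte 7: (f9 XOR 1e) XOR 65 = e7 XOR 65 = 82
byte 8: (ec XOR cf) XOR 72 = 23 XOR 72 = 51
byte 9: (ac XOR 8f) XOR 6e = 23 XOR 6e = 4d
byte 10: (fb XOR 16) XOR 65 = ed XOR 65 = 88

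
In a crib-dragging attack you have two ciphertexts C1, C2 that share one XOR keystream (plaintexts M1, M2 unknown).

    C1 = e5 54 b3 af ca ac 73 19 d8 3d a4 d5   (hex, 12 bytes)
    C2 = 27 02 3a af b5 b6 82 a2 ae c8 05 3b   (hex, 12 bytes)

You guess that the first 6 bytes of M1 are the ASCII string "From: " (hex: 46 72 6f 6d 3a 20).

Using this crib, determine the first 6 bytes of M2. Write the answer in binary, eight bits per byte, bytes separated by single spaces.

First, C1 ⊕ C2 = (M1 ⊕ K) ⊕ (M2 ⊕ K) = M1 ⊕ M2, so the key drops out. Then M2 = (M1 ⊕ M2) ⊕ M1 over the first 6 bytes.
byte 0: (e5 ⊕ 27) ⊕ 46 = c2 ⊕ 46 = 84
byte 1: (54 ⊕ 02) ⊕ 72 = 56 ⊕ 72 = 24
byte 2: (b3 ⊕ 3a) ⊕ 6f = 89 ⊕ 6f = e6
byte 3: (af ⊕ af) ⊕ 6d = 00 ⊕ 6d = 6d
byte 4: (ca ⊕ b5) ⊕ 3a = 7f ⊕ 3a = 45
byte 5: (ac ⊕ b6) ⊕ 20 = 1a ⊕ 20 = 3a

10000100 00100100 11100110 01101101 01000101 00111010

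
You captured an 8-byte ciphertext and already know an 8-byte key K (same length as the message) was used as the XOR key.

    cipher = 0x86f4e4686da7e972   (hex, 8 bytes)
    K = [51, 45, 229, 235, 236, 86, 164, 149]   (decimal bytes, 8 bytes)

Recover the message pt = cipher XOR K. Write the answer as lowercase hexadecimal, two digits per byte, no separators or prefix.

byte 0: 86 XOR 33 = b5
byte 1: f4 XOR 2d = d9
byte 2: e4 XOR e5 = 01
byte 3: 68 XOR eb = 83
byte 4: 6d XOR ec = 81
byte 5: a7 XOR 56 = f1
byte 6: e9 XOR a4 = 4d
byte 7: 72 XOR 95 = e7

b5d9018381f14de7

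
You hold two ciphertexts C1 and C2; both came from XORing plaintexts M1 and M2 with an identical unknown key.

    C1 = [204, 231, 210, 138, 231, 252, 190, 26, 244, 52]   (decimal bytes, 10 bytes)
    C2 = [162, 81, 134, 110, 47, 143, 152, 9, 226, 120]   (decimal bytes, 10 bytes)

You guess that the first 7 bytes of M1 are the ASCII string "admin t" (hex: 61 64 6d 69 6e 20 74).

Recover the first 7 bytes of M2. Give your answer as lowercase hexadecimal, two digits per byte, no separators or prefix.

0fd2398da65352

First, C1 ⊕ C2 = (M1 ⊕ K) ⊕ (M2 ⊕ K) = M1 ⊕ M2, so the key drops out. Then M2 = (M1 ⊕ M2) ⊕ M1 over the first 7 bytes.
byte 0: (cc xor a2) xor 61 = 6e xor 61 = 0f
byte 1: (e7 xor 51) xor 64 = b6 xor 64 = d2
byte 2: (d2 xor 86) xor 6d = 54 xor 6d = 39
byte 3: (8a xor 6e) xor 69 = e4 xor 69 = 8d
byte 4: (e7 xor 2f) xor 6e = c8 xor 6e = a6
byte 5: (fc xor 8f) xor 20 = 73 xor 20 = 53
byte 6: (be xor 98) xor 74 = 26 xor 74 = 52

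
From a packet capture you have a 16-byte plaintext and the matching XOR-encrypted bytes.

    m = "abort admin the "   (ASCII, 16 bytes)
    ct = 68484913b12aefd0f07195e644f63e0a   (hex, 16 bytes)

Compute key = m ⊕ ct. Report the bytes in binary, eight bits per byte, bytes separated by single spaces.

Since ct = m ⊕ key, XORing both sides with m gives key = m ⊕ ct.
byte 0: 01100001 xor 01101000 = 00001001
byte 1: 01100010 xor 01001000 = 00101010
byte 2: 01101111 xor 01001001 = 00100110
byte 3: 01110010 xor 00010011 = 01100001
byte 4: 01110100 xor 10110001 = 11000101
byte 5: 00100000 xor 00101010 = 00001010
byte 6: 01100001 xor 11101111 = 10001110
byte 7: 01100100 xor 11010000 = 10110100
byte 8: 01101101 xor 11110000 = 10011101
byte 9: 01101001 xor 01110001 = 00011000
byte 10: 01101110 xor 10010101 = 11111011
byte 11: 00100000 xor 11100110 = 11000110
byte 12: 01110100 xor 01000100 = 00110000
byte 13: 01101000 xor 11110110 = 10011110
byte 14: 01100101 xor 00111110 = 01011011
byte 15: 00100000 xor 00001010 = 00101010

00001001 00101010 00100110 01100001 11000101 00001010 10001110 10110100 10011101 00011000 11111011 11000110 00110000 10011110 01011011 00101010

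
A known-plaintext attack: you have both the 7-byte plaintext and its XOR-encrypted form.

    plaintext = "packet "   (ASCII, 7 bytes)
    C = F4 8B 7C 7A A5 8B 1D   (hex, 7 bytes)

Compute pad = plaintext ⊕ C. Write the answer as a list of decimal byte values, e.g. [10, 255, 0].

Since C = plaintext ⊕ pad, XORing both sides with plaintext gives pad = plaintext ⊕ C.
byte 0: 70 ⊕ f4 = 84
byte 1: 61 ⊕ 8b = ea
byte 2: 63 ⊕ 7c = 1f
byte 3: 6b ⊕ 7a = 11
byte 4: 65 ⊕ a5 = c0
byte 5: 74 ⊕ 8b = ff
byte 6: 20 ⊕ 1d = 3d

[132, 234, 31, 17, 192, 255, 61]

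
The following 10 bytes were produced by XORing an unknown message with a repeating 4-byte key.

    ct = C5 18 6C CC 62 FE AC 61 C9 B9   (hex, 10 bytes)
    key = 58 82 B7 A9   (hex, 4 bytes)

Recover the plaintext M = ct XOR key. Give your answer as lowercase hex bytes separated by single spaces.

The 4-byte key repeats, so the effective keystream is 58 82 b7 a9 58 82 b7 a9 58 82.
byte 0: c5 ⊕ 58 = 9d
byte 1: 18 ⊕ 82 = 9a
byte 2: 6c ⊕ b7 = db
byte 3: cc ⊕ a9 = 65
byte 4: 62 ⊕ 58 = 3a
byte 5: fe ⊕ 82 = 7c
byte 6: ac ⊕ b7 = 1b
byte 7: 61 ⊕ a9 = c8
byte 8: c9 ⊕ 58 = 91
byte 9: b9 ⊕ 82 = 3b

9d 9a db 65 3a 7c 1b c8 91 3b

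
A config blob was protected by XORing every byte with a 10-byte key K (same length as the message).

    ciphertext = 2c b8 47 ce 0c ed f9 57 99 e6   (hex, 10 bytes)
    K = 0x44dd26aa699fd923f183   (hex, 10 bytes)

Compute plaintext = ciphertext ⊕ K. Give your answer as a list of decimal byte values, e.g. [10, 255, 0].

2c xor 44 = 68
b8 xor dd = 65
47 xor 26 = 61
ce xor aa = 64
0c xor 69 = 65
ed xor 9f = 72
f9 xor d9 = 20
57 xor 23 = 74
99 xor f1 = 68
e6 xor 83 = 65

[104, 101, 97, 100, 101, 114, 32, 116, 104, 101]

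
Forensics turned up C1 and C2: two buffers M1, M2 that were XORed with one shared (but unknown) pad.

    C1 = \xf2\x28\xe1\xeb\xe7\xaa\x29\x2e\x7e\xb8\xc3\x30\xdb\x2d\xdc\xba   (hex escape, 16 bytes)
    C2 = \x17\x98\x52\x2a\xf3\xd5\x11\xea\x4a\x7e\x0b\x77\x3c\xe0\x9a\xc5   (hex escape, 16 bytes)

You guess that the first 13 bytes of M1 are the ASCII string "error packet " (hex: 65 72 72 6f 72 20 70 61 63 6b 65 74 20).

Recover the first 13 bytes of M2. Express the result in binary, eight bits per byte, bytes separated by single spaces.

10000000 11000010 11000001 10101110 01100110 01011111 01001000 10100101 01010111 10101101 10101101 00110011 11000111

First, C1 ⊕ C2 = (M1 ⊕ K) ⊕ (M2 ⊕ K) = M1 ⊕ M2, so the key drops out. Then M2 = (M1 ⊕ M2) ⊕ M1 over the first 13 bytes.
byte 0: (f2 xor 17) xor 65 = e5 xor 65 = 80
byte 1: (28 xor 98) xor 72 = b0 xor 72 = c2
byte 2: (e1 xor 52) xor 72 = b3 xor 72 = c1
byte 3: (eb xor 2a) xor 6f = c1 xor 6f = ae
byte 4: (e7 xor f3) xor 72 = 14 xor 72 = 66
byte 5: (aa xor d5) xor 20 = 7f xor 20 = 5f
byte 6: (29 xor 11) xor 70 = 38 xor 70 = 48
byte 7: (2e xor ea) xor 61 = c4 xor 61 = a5
byte 8: (7e xor 4a) xor 63 = 34 xor 63 = 57
byte 9: (b8 xor 7e) xor 6b = c6 xor 6b = ad
byte 10: (c3 xor 0b) xor 65 = c8 xor 65 = ad
byte 11: (30 xor 77) xor 74 = 47 xor 74 = 33
byte 12: (db xor 3c) xor 20 = e7 xor 20 = c7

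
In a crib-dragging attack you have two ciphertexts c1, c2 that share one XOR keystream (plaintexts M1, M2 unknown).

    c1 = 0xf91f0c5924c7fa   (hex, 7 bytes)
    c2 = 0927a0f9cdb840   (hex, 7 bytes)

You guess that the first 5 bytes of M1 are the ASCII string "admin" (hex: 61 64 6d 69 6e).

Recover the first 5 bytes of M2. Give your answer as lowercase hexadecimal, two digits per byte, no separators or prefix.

First, c1 ⊕ c2 = (M1 ⊕ K) ⊕ (M2 ⊕ K) = M1 ⊕ M2, so the key drops out. Then M2 = (M1 ⊕ M2) ⊕ M1 over the first 5 bytes.
byte 0: (f9 XOR 09) XOR 61 = f0 XOR 61 = 91
byte 1: (1f XOR 27) XOR 64 = 38 XOR 64 = 5c
byte 2: (0c XOR a0) XOR 6d = ac XOR 6d = c1
byte 3: (59 XOR f9) XOR 69 = a0 XOR 69 = c9
byte 4: (24 XOR cd) XOR 6e = e9 XOR 6e = 87

915cc1c987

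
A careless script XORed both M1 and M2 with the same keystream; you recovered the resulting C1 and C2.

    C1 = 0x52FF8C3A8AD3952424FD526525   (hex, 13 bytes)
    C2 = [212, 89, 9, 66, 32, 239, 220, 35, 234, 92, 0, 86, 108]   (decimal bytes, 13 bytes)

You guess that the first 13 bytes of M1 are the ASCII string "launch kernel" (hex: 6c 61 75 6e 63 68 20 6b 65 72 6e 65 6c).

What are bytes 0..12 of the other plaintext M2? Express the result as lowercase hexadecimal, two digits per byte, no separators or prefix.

First, C1 ⊕ C2 = (M1 ⊕ K) ⊕ (M2 ⊕ K) = M1 ⊕ M2, so the key drops out. Then M2 = (M1 ⊕ M2) ⊕ M1 over the first 13 bytes.
byte 0: (52 xor d4) xor 6c = 86 xor 6c = ea
byte 1: (ff xor 59) xor 61 = a6 xor 61 = c7
byte 2: (8c xor 09) xor 75 = 85 xor 75 = f0
byte 3: (3a xor 42) xor 6e = 78 xor 6e = 16
byte 4: (8a xor 20) xor 63 = aa xor 63 = c9
byte 5: (d3 xor ef) xor 68 = 3c xor 68 = 54
byte 6: (95 xor dc) xor 20 = 49 xor 20 = 69
byte 7: (24 xor 23) xor 6b = 07 xor 6b = 6c
byte 8: (24 xor ea) xor 65 = ce xor 65 = ab
byte 9: (fd xor 5c) xor 72 = a1 xor 72 = d3
byte 10: (52 xor 00) xor 6e = 52 xor 6e = 3c
byte 11: (65 xor 56) xor 65 = 33 xor 65 = 56
byte 12: (25 xor 6c) xor 6c = 49 xor 6c = 25

eac7f016c954696cabd33c5625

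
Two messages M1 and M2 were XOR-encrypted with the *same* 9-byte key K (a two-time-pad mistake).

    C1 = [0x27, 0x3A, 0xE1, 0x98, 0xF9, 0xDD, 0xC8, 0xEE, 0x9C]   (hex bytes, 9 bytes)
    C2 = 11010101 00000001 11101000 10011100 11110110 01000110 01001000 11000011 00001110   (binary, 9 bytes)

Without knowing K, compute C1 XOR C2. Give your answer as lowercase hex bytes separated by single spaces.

C1 ⊕ C2 = (M1 ⊕ K) ⊕ (M2 ⊕ K) = M1 ⊕ M2 — the shared key cancels under XOR.
00100111 XOR 11010101 = 11110010
00111010 XOR 00000001 = 00111011
11100001 XOR 11101000 = 00001001
10011000 XOR 10011100 = 00000100
11111001 XOR 11110110 = 00001111
11011101 XOR 01000110 = 10011011
11001000 XOR 01001000 = 10000000
11101110 XOR 11000011 = 00101101
10011100 XOR 00001110 = 10010010

f2 3b 09 04 0f 9b 80 2d 92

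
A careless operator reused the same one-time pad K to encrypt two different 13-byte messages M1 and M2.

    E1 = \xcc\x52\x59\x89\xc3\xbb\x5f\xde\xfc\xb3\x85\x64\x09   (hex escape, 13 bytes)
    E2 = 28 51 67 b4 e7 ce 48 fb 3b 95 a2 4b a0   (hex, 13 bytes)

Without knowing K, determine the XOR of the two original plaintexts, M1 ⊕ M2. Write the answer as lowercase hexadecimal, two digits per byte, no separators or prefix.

e4033e3d24751725c726272fa9

E1 ⊕ E2 = (M1 ⊕ K) ⊕ (M2 ⊕ K) = M1 ⊕ M2 — the shared key cancels under XOR.
byte 0: 204 XOR  40 = 228
byte 1:  82 XOR  81 =   3
byte 2:  89 XOR 103 =  62
byte 3: 137 XOR 180 =  61
byte 4: 195 XOR 231 =  36
byte 5: 187 XOR 206 = 117
byte 6:  95 XOR  72 =  23
byte 7: 222 XOR 251 =  37
byte 8: 252 XOR  59 = 199
byte 9: 179 XOR 149 =  38
byte 10: 133 XOR 162 =  39
byte 11: 100 XOR  75 =  47
byte 12:   9 XOR 160 = 169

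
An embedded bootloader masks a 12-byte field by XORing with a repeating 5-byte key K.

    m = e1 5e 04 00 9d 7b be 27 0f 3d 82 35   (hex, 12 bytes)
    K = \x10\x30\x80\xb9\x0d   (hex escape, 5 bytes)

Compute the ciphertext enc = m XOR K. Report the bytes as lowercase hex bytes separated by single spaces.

f1 6e 84 b9 90 6b 8e a7 b6 30 92 05

The 5-byte key repeats, so the effective keystream is 10 30 80 b9 0d 10 30 80 b9 0d 10 30.
byte 0: 225 xor  16 = 241
byte 1:  94 xor  48 = 110
byte 2:   4 xor 128 = 132
byte 3:   0 xor 185 = 185
byte 4: 157 xor  13 = 144
byte 5: 123 xor  16 = 107
byte 6: 190 xor  48 = 142
byte 7:  39 xor 128 = 167
byte 8:  15 xor 185 = 182
byte 9:  61 xor  13 =  48
byte 10: 130 xor  16 = 146
byte 11:  53 xor  48 =   5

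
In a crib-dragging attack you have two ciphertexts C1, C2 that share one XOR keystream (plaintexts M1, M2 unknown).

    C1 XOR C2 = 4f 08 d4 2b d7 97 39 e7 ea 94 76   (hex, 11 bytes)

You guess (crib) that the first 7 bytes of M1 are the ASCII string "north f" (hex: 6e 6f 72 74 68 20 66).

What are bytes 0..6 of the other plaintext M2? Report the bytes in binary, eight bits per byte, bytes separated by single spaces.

Since C1 ⊕ C2 = M1 ⊕ M2, XORing with the guessed M1 bytes yields the corresponding M2 bytes: M2 = (C1 ⊕ C2) ⊕ M1.
01001111 xor 01101110 = 00100001
00001000 xor 01101111 = 01100111
11010100 xor 01110010 = 10100110
00101011 xor 01110100 = 01011111
11010111 xor 01101000 = 10111111
10010111 xor 00100000 = 10110111
00111001 xor 01100110 = 01011111

00100001 01100111 10100110 01011111 10111111 10110111 01011111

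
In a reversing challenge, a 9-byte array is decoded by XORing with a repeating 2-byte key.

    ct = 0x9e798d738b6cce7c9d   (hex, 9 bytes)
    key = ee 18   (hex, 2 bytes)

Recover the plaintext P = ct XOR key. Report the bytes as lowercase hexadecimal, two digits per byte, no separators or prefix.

7061636b6574206473

The 2-byte key repeats, so the effective keystream is ee 18 ee 18 ee 18 ee 18 ee.
byte 0: 9e XOR ee = 70
byte 1: 79 XOR 18 = 61
byte 2: 8d XOR ee = 63
byte 3: 73 XOR 18 = 6b
byte 4: 8b XOR ee = 65
byte 5: 6c XOR 18 = 74
byte 6: ce XOR ee = 20
byte 7: 7c XOR 18 = 64
byte 8: 9d XOR ee = 73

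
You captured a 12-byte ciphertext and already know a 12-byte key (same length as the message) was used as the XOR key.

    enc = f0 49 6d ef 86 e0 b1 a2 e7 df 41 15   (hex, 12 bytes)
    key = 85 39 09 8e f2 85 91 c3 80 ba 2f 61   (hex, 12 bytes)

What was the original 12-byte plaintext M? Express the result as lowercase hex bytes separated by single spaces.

75 70 64 61 74 65 20 61 67 65 6e 74

f0 xor 85 = 75
49 xor 39 = 70
6d xor 09 = 64
ef xor 8e = 61
86 xor f2 = 74
e0 xor 85 = 65
b1 xor 91 = 20
a2 xor c3 = 61
e7 xor 80 = 67
df xor ba = 65
41 xor 2f = 6e
15 xor 61 = 74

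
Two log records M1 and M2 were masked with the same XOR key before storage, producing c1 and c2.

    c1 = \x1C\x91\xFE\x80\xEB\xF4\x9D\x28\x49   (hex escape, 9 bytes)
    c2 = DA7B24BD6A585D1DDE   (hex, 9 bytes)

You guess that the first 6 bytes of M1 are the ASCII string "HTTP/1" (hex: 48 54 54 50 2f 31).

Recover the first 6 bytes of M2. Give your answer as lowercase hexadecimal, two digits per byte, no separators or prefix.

8ebe8e6dae9d

First, c1 ⊕ c2 = (M1 ⊕ K) ⊕ (M2 ⊕ K) = M1 ⊕ M2, so the key drops out. Then M2 = (M1 ⊕ M2) ⊕ M1 over the first 6 bytes.
byte 0: (1c XOR da) XOR 48 = c6 XOR 48 = 8e
byte 1: (91 XOR 7b) XOR 54 = ea XOR 54 = be
byte 2: (fe XOR 24) XOR 54 = da XOR 54 = 8e
byte 3: (80 XOR bd) XOR 50 = 3d XOR 50 = 6d
byte 4: (eb XOR 6a) XOR 2f = 81 XOR 2f = ae
byte 5: (f4 XOR 58) XOR 31 = ac XOR 31 = 9d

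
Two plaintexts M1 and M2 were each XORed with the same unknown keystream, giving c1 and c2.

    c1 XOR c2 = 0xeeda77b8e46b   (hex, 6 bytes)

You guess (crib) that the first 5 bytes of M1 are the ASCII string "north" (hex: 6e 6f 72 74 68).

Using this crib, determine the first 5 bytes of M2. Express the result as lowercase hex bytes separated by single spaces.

Since c1 ⊕ c2 = M1 ⊕ M2, XORing with the guessed M1 bytes yields the corresponding M2 bytes: M2 = (c1 ⊕ c2) ⊕ M1.
ee XOR 6e = 80
da XOR 6f = b5
77 XOR 72 = 05
b8 XOR 74 = cc
e4 XOR 68 = 8c

80 b5 05 cc 8c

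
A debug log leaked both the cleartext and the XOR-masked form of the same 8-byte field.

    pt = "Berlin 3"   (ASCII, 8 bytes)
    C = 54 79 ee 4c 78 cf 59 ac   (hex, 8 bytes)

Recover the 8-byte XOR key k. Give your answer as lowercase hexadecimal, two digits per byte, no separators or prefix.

161c9c2011a1799f

Since C = pt ⊕ k, XORing both sides with pt gives k = pt ⊕ C.
byte 0: 42 XOR 54 = 16
byte 1: 65 XOR 79 = 1c
byte 2: 72 XOR ee = 9c
byte 3: 6c XOR 4c = 20
byte 4: 69 XOR 78 = 11
byte 5: 6e XOR cf = a1
byte 6: 20 XOR 59 = 79
byte 7: 33 XOR ac = 9f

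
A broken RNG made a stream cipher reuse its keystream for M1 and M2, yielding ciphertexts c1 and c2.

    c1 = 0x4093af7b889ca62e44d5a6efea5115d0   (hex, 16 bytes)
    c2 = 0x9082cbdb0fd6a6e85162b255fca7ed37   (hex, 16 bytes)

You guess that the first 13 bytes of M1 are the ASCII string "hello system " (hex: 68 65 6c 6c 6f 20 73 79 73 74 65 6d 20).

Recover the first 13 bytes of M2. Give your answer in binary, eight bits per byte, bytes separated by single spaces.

10111000 01110100 00001000 11001100 11101000 01101010 01110011 10111111 01100110 11000011 01110001 11010111 00110110

First, c1 ⊕ c2 = (M1 ⊕ K) ⊕ (M2 ⊕ K) = M1 ⊕ M2, so the key drops out. Then M2 = (M1 ⊕ M2) ⊕ M1 over the first 13 bytes.
byte 0: (40 ⊕ 90) ⊕ 68 = d0 ⊕ 68 = b8
byte 1: (93 ⊕ 82) ⊕ 65 = 11 ⊕ 65 = 74
byte 2: (af ⊕ cb) ⊕ 6c = 64 ⊕ 6c = 08
byte 3: (7b ⊕ db) ⊕ 6c = a0 ⊕ 6c = cc
byte 4: (88 ⊕ 0f) ⊕ 6f = 87 ⊕ 6f = e8
byte 5: (9c ⊕ d6) ⊕ 20 = 4a ⊕ 20 = 6a
byte 6: (a6 ⊕ a6) ⊕ 73 = 00 ⊕ 73 = 73
byte 7: (2e ⊕ e8) ⊕ 79 = c6 ⊕ 79 = bf
byte 8: (44 ⊕ 51) ⊕ 73 = 15 ⊕ 73 = 66
byte 9: (d5 ⊕ 62) ⊕ 74 = b7 ⊕ 74 = c3
byte 10: (a6 ⊕ b2) ⊕ 65 = 14 ⊕ 65 = 71
byte 11: (ef ⊕ 55) ⊕ 6d = ba ⊕ 6d = d7
byte 12: (ea ⊕ fc) ⊕ 20 = 16 ⊕ 20 = 36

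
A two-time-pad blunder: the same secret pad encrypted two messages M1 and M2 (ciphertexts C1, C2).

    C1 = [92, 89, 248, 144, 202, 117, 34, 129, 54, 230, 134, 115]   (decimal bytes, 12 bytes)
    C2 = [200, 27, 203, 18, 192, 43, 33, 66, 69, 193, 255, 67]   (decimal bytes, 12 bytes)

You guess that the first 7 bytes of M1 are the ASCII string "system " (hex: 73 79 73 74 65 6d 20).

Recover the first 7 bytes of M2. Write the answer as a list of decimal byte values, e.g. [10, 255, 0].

[231, 59, 64, 246, 111, 51, 35]

First, C1 ⊕ C2 = (M1 ⊕ K) ⊕ (M2 ⊕ K) = M1 ⊕ M2, so the key drops out. Then M2 = (M1 ⊕ M2) ⊕ M1 over the first 7 bytes.
byte 0: (5c XOR c8) XOR 73 = 94 XOR 73 = e7
byte 1: (59 XOR 1b) XOR 79 = 42 XOR 79 = 3b
byte 2: (f8 XOR cb) XOR 73 = 33 XOR 73 = 40
byte 3: (90 XOR 12) XOR 74 = 82 XOR 74 = f6
byte 4: (ca XOR c0) XOR 65 = 0a XOR 65 = 6f
byte 5: (75 XOR 2b) XOR 6d = 5e XOR 6d = 33
byte 6: (22 XOR 21) XOR 20 = 03 XOR 20 = 23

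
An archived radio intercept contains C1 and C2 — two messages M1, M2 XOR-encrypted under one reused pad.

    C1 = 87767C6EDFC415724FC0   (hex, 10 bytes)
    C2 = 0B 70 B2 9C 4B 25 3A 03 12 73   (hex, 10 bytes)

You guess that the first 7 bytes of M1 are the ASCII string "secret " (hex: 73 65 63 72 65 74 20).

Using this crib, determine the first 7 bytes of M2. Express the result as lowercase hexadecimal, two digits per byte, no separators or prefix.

First, C1 ⊕ C2 = (M1 ⊕ K) ⊕ (M2 ⊕ K) = M1 ⊕ M2, so the key drops out. Then M2 = (M1 ⊕ M2) ⊕ M1 over the first 7 bytes.
byte 0: (87 ^ 0b) ^ 73 = 8c ^ 73 = ff
byte 1: (76 ^ 70) ^ 65 = 06 ^ 65 = 63
byte 2: (7c ^ b2) ^ 63 = ce ^ 63 = ad
byte 3: (6e ^ 9c) ^ 72 = f2 ^ 72 = 80
byte 4: (df ^ 4b) ^ 65 = 94 ^ 65 = f1
byte 5: (c4 ^ 25) ^ 74 = e1 ^ 74 = 95
byte 6: (15 ^ 3a) ^ 20 = 2f ^ 20 = 0f

ff63ad80f1950f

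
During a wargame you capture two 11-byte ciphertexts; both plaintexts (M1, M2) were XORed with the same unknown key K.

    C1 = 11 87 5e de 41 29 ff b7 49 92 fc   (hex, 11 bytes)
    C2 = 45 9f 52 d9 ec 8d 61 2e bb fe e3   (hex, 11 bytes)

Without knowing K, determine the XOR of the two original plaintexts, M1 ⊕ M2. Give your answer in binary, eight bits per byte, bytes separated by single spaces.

C1 ⊕ C2 = (M1 ⊕ K) ⊕ (M2 ⊕ K) = M1 ⊕ M2 — the shared key cancels under XOR.
11 xor 45 = 54
87 xor 9f = 18
5e xor 52 = 0c
de xor d9 = 07
41 xor ec = ad
29 xor 8d = a4
ff xor 61 = 9e
b7 xor 2e = 99
49 xor bb = f2
92 xor fe = 6c
fc xor e3 = 1f

01010100 00011000 00001100 00000111 10101101 10100100 10011110 10011001 11110010 01101100 00011111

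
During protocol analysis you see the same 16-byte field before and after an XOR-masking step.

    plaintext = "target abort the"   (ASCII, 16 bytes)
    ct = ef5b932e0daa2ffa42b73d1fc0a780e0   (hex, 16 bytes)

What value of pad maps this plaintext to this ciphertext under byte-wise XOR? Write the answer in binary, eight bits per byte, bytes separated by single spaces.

10011011 00111010 11100001 01001001 01101000 11011110 00001111 10011011 00100000 11011000 01001111 01101011 11100000 11010011 11101000 10000101

Since ct = plaintext ⊕ pad, XORing both sides with plaintext gives pad = plaintext ⊕ ct.
116 ⊕ 239 = 155
 97 ⊕  91 =  58
114 ⊕ 147 = 225
103 ⊕  46 =  73
101 ⊕  13 = 104
116 ⊕ 170 = 222
 32 ⊕  47 =  15
 97 ⊕ 250 = 155
 98 ⊕  66 =  32
111 ⊕ 183 = 216
114 ⊕  61 =  79
116 ⊕  31 = 107
 32 ⊕ 192 = 224
116 ⊕ 167 = 211
104 ⊕ 128 = 232
101 ⊕ 224 = 133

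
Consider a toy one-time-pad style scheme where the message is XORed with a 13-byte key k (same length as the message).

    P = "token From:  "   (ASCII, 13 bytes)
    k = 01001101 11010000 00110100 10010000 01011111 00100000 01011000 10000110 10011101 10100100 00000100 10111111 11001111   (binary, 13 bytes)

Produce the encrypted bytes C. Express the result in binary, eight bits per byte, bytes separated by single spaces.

XOR is its own inverse, so applying the key byte-wise gives the result directly.
byte 0: 116 xor  77 =  57
byte 1: 111 xor 208 = 191
byte 2: 107 xor  52 =  95
byte 3: 101 xor 144 = 245
byte 4: 110 xor  95 =  49
byte 5:  32 xor  32 =   0
byte 6:  70 xor  88 =  30
byte 7: 114 xor 134 = 244
byte 8: 111 xor 157 = 242
byte 9: 109 xor 164 = 201
byte 10:  58 xor   4 =  62
byte 11:  32 xor 191 = 159
byte 12:  32 xor 207 = 239

00111001 10111111 01011111 11110101 00110001 00000000 00011110 11110100 11110010 11001001 00111110 10011111 11101111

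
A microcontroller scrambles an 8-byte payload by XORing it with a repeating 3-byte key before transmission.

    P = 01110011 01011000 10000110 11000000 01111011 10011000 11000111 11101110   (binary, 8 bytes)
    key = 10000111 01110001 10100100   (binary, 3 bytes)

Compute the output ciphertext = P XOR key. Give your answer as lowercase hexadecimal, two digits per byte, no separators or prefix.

f42922470a3c409f

The 3-byte key repeats, so the effective keystream is 87 71 a4 87 71 a4 87 71.
byte 0: 01110011 XOR 10000111 = 11110100
byte 1: 01011000 XOR 01110001 = 00101001
byte 2: 10000110 XOR 10100100 = 00100010
byte 3: 11000000 XOR 10000111 = 01000111
byte 4: 01111011 XOR 01110001 = 00001010
byte 5: 10011000 XOR 10100100 = 00111100
byte 6: 11000111 XOR 10000111 = 01000000
byte 7: 11101110 XOR 01110001 = 10011111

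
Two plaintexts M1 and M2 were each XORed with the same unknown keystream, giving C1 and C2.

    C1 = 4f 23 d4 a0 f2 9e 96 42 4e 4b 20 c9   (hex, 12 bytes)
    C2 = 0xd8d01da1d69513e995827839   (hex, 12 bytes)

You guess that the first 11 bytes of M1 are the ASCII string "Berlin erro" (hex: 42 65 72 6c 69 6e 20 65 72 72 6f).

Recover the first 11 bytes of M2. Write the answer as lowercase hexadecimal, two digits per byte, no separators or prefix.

d596bb6d4d65a5cea9bb37

First, C1 ⊕ C2 = (M1 ⊕ K) ⊕ (M2 ⊕ K) = M1 ⊕ M2, so the key drops out. Then M2 = (M1 ⊕ M2) ⊕ M1 over the first 11 bytes.
byte 0: (4f ⊕ d8) ⊕ 42 = 97 ⊕ 42 = d5
byte 1: (23 ⊕ d0) ⊕ 65 = f3 ⊕ 65 = 96
byte 2: (d4 ⊕ 1d) ⊕ 72 = c9 ⊕ 72 = bb
byte 3: (a0 ⊕ a1) ⊕ 6c = 01 ⊕ 6c = 6d
byte 4: (f2 ⊕ d6) ⊕ 69 = 24 ⊕ 69 = 4d
byte 5: (9e ⊕ 95) ⊕ 6e = 0b ⊕ 6e = 65
byte 6: (96 ⊕ 13) ⊕ 20 = 85 ⊕ 20 = a5
byte 7: (42 ⊕ e9) ⊕ 65 = ab ⊕ 65 = ce
byte 8: (4e ⊕ 95) ⊕ 72 = db ⊕ 72 = a9
byte 9: (4b ⊕ 82) ⊕ 72 = c9 ⊕ 72 = bb
byte 10: (20 ⊕ 78) ⊕ 6f = 58 ⊕ 6f = 37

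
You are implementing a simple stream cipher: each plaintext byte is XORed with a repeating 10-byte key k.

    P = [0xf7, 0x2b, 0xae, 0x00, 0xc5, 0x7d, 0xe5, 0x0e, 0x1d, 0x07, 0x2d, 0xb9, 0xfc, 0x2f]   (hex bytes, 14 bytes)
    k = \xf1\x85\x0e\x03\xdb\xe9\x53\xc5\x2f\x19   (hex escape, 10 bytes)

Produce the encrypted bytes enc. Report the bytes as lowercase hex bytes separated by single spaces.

The 10-byte key repeats, so the effective keystream is f1 85 0e 03 db e9 53 c5 2f 19 f1 85 0e 03.
byte 0: 11110111 ^ 11110001 = 00000110
byte 1: 00101011 ^ 10000101 = 10101110
byte 2: 10101110 ^ 00001110 = 10100000
byte 3: 00000000 ^ 00000011 = 00000011
byte 4: 11000101 ^ 11011011 = 00011110
byte 5: 01111101 ^ 11101001 = 10010100
byte 6: 11100101 ^ 01010011 = 10110110
byte 7: 00001110 ^ 11000101 = 11001011
byte 8: 00011101 ^ 00101111 = 00110010
byte 9: 00000111 ^ 00011001 = 00011110
byte 10: 00101101 ^ 11110001 = 11011100
byte 11: 10111001 ^ 10000101 = 00111100
byte 12: 11111100 ^ 00001110 = 11110010
byte 13: 00101111 ^ 00000011 = 00101100

06 ae a0 03 1e 94 b6 cb 32 1e dc 3c f2 2c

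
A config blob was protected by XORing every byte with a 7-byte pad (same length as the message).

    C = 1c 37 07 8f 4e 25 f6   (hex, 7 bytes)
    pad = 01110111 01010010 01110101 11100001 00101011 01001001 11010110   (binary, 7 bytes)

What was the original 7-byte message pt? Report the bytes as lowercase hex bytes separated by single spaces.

6b 65 72 6e 65 6c 20

XOR is its own inverse, so applying the key byte-wise gives the result directly.
 28 xor 119 = 107
 55 xor  82 = 101
  7 xor 117 = 114
143 xor 225 = 110
 78 xor  43 = 101
 37 xor  73 = 108
246 xor 214 =  32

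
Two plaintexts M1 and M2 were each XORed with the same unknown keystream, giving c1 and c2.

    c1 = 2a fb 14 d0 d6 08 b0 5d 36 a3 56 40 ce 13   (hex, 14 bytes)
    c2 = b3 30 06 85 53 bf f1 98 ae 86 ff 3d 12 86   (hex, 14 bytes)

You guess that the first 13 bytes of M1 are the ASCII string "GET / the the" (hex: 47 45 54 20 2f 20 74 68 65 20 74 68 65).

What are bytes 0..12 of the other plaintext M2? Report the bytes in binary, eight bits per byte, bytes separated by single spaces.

First, c1 ⊕ c2 = (M1 ⊕ K) ⊕ (M2 ⊕ K) = M1 ⊕ M2, so the key drops out. Then M2 = (M1 ⊕ M2) ⊕ M1 over the first 13 bytes.
byte 0: (2a XOR b3) XOR 47 = 99 XOR 47 = de
byte 1: (fb XOR 30) XOR 45 = cb XOR 45 = 8e
byte 2: (14 XOR 06) XOR 54 = 12 XOR 54 = 46
byte 3: (d0 XOR 85) XOR 20 = 55 XOR 20 = 75
byte 4: (d6 XOR 53) XOR 2f = 85 XOR 2f = aa
byte 5: (08 XOR bf) XOR 20 = b7 XOR 20 = 97
byte 6: (b0 XOR f1) XOR 74 = 41 XOR 74 = 35
byte 7: (5d XOR 98) XOR 68 = c5 XOR 68 = ad
byte 8: (36 XOR ae) XOR 65 = 98 XOR 65 = fd
byte 9: (a3 XOR 86) XOR 20 = 25 XOR 20 = 05
byte 10: (56 XOR ff) XOR 74 = a9 XOR 74 = dd
byte 11: (40 XOR 3d) XOR 68 = 7d XOR 68 = 15
byte 12: (ce XOR 12) XOR 65 = dc XOR 65 = b9

11011110 10001110 01000110 01110101 10101010 10010111 00110101 10101101 11111101 00000101 11011101 00010101 10111001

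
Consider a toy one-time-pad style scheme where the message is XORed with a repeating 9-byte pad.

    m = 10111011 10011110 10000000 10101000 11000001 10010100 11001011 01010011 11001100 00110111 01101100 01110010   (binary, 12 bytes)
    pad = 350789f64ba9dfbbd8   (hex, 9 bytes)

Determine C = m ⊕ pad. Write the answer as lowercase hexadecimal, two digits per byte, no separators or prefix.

8e99095e8a3d14e814026bfb

The 9-byte key repeats, so the effective keystream is 35 07 89 f6 4b a9 df bb d8 35 07 89.
byte 0: bb ^ 35 = 8e
byte 1: 9e ^ 07 = 99
byte 2: 80 ^ 89 = 09
byte 3: a8 ^ f6 = 5e
byte 4: c1 ^ 4b = 8a
byte 5: 94 ^ a9 = 3d
byte 6: cb ^ df = 14
byte 7: 53 ^ bb = e8
byte 8: cc ^ d8 = 14
byte 9: 37 ^ 35 = 02
byte 10: 6c ^ 07 = 6b
byte 11: 72 ^ 89 = fb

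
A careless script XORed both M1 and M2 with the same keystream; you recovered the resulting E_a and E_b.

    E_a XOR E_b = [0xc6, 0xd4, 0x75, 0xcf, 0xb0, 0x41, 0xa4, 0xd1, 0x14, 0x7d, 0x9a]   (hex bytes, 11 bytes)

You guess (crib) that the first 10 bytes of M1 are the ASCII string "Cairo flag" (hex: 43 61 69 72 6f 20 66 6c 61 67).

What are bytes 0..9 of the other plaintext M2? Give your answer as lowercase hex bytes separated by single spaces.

Since E_a ⊕ E_b = M1 ⊕ M2, XORing with the guessed M1 bytes yields the corresponding M2 bytes: M2 = (E_a ⊕ E_b) ⊕ M1.
c6 ^ 43 = 85
d4 ^ 61 = b5
75 ^ 69 = 1c
cf ^ 72 = bd
b0 ^ 6f = df
41 ^ 20 = 61
a4 ^ 66 = c2
d1 ^ 6c = bd
14 ^ 61 = 75
7d ^ 67 = 1a

85 b5 1c bd df 61 c2 bd 75 1a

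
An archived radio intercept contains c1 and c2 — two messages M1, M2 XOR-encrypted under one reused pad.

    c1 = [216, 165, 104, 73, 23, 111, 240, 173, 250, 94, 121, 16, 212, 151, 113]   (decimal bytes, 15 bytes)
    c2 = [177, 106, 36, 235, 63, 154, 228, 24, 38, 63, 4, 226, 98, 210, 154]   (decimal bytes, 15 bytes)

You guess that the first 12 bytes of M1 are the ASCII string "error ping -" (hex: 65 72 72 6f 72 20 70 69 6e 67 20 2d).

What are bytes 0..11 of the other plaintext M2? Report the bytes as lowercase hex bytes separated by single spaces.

First, c1 ⊕ c2 = (M1 ⊕ K) ⊕ (M2 ⊕ K) = M1 ⊕ M2, so the key drops out. Then M2 = (M1 ⊕ M2) ⊕ M1 over the first 12 bytes.
byte 0: (d8 XOR b1) XOR 65 = 69 XOR 65 = 0c
byte 1: (a5 XOR 6a) XOR 72 = cf XOR 72 = bd
byte 2: (68 XOR 24) XOR 72 = 4c XOR 72 = 3e
byte 3: (49 XOR eb) XOR 6f = a2 XOR 6f = cd
byte 4: (17 XOR 3f) XOR 72 = 28 XOR 72 = 5a
byte 5: (6f XOR 9a) XOR 20 = f5 XOR 20 = d5
byte 6: (f0 XOR e4) XOR 70 = 14 XOR 70 = 64
byte 7: (ad XOR 18) XOR 69 = b5 XOR 69 = dc
byte 8: (fa XOR 26) XOR 6e = dc XOR 6e = b2
byte 9: (5e XOR 3f) XOR 67 = 61 XOR 67 = 06
byte 10: (79 XOR 04) XOR 20 = 7d XOR 20 = 5d
byte 11: (10 XOR e2) XOR 2d = f2 XOR 2d = df

0c bd 3e cd 5a d5 64 dc b2 06 5d df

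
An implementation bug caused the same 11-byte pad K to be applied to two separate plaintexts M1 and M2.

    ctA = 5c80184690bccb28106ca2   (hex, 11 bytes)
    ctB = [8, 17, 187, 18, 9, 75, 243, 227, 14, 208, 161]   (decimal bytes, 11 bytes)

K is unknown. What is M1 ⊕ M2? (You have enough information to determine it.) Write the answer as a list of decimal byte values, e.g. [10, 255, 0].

[84, 145, 163, 84, 153, 247, 56, 203, 30, 188, 3]

ctA ⊕ ctB = (M1 ⊕ K) ⊕ (M2 ⊕ K) = M1 ⊕ M2 — the shared key cancels under XOR.
byte 0: 5c ⊕ 08 = 54
byte 1: 80 ⊕ 11 = 91
byte 2: 18 ⊕ bb = a3
byte 3: 46 ⊕ 12 = 54
byte 4: 90 ⊕ 09 = 99
byte 5: bc ⊕ 4b = f7
byte 6: cb ⊕ f3 = 38
byte 7: 28 ⊕ e3 = cb
byte 8: 10 ⊕ 0e = 1e
byte 9: 6c ⊕ d0 = bc
byte 10: a2 ⊕ a1 = 03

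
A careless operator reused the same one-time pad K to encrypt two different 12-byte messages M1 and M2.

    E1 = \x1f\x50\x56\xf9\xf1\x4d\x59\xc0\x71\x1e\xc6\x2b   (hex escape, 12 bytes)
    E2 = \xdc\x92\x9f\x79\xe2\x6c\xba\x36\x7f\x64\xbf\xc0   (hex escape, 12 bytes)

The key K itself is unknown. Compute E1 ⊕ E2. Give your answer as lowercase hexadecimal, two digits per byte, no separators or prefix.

c3c2c9801321e3f60e7a79eb

E1 ⊕ E2 = (M1 ⊕ K) ⊕ (M2 ⊕ K) = M1 ⊕ M2 — the shared key cancels under XOR.
1f ^ dc = c3
50 ^ 92 = c2
56 ^ 9f = c9
f9 ^ 79 = 80
f1 ^ e2 = 13
4d ^ 6c = 21
59 ^ ba = e3
c0 ^ 36 = f6
71 ^ 7f = 0e
1e ^ 64 = 7a
c6 ^ bf = 79
2b ^ c0 = eb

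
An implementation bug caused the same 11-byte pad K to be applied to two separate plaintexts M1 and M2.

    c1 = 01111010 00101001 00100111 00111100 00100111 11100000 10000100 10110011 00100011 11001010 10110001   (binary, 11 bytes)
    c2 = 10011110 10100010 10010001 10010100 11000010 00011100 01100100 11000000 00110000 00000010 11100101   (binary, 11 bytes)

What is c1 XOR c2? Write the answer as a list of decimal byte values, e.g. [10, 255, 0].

[228, 139, 182, 168, 229, 252, 224, 115, 19, 200, 84]

c1 ⊕ c2 = (M1 ⊕ K) ⊕ (M2 ⊕ K) = M1 ⊕ M2 — the shared key cancels under XOR.
byte 0: 7a ^ 9e = e4
byte 1: 29 ^ a2 = 8b
byte 2: 27 ^ 91 = b6
byte 3: 3c ^ 94 = a8
byte 4: 27 ^ c2 = e5
byte 5: e0 ^ 1c = fc
byte 6: 84 ^ 64 = e0
byte 7: b3 ^ c0 = 73
byte 8: 23 ^ 30 = 13
byte 9: ca ^ 02 = c8
byte 10: b1 ^ e5 = 54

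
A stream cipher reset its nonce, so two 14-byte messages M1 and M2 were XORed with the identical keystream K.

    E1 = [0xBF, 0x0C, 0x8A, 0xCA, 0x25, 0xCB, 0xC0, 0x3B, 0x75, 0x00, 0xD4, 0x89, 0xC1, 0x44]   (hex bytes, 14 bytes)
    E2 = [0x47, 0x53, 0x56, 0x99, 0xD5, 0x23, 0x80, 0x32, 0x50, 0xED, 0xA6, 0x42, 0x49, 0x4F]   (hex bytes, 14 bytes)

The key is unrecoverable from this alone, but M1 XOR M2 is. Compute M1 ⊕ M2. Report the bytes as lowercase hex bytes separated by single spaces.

E1 ⊕ E2 = (M1 ⊕ K) ⊕ (M2 ⊕ K) = M1 ⊕ M2 — the shared key cancels under XOR.
bf ^ 47 = f8
0c ^ 53 = 5f
8a ^ 56 = dc
ca ^ 99 = 53
25 ^ d5 = f0
cb ^ 23 = e8
c0 ^ 80 = 40
3b ^ 32 = 09
75 ^ 50 = 25
00 ^ ed = ed
d4 ^ a6 = 72
89 ^ 42 = cb
c1 ^ 49 = 88
44 ^ 4f = 0b

f8 5f dc 53 f0 e8 40 09 25 ed 72 cb 88 0b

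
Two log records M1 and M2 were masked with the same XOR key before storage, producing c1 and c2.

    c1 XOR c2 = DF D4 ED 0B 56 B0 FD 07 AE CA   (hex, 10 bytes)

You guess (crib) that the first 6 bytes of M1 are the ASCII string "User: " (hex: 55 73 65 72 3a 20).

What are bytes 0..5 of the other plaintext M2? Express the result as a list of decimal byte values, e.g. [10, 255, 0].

Since c1 ⊕ c2 = M1 ⊕ M2, XORing with the guessed M1 bytes yields the corresponding M2 bytes: M2 = (c1 ⊕ c2) ⊕ M1.
df ^ 55 = 8a
d4 ^ 73 = a7
ed ^ 65 = 88
0b ^ 72 = 79
56 ^ 3a = 6c
b0 ^ 20 = 90

[138, 167, 136, 121, 108, 144]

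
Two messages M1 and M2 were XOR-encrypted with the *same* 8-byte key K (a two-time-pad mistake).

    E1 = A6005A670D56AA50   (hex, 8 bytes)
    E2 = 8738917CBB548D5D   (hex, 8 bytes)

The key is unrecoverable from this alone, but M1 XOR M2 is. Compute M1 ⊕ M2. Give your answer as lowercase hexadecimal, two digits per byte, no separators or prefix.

2138cb1bb602270d

E1 ⊕ E2 = (M1 ⊕ K) ⊕ (M2 ⊕ K) = M1 ⊕ M2 — the shared key cancels under XOR.
byte 0: a6 xor 87 = 21
byte 1: 00 xor 38 = 38
byte 2: 5a xor 91 = cb
byte 3: 67 xor 7c = 1b
byte 4: 0d xor bb = b6
byte 5: 56 xor 54 = 02
byte 6: aa xor 8d = 27
byte 7: 50 xor 5d = 0d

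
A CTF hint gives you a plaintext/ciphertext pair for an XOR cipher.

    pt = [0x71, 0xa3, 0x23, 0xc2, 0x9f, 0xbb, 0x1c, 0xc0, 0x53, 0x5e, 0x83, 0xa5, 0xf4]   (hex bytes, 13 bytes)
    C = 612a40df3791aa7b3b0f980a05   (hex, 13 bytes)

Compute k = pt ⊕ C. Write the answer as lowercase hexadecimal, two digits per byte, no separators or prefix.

1089631da82ab6bb68511baff1

Since C = pt ⊕ k, XORing both sides with pt gives k = pt ⊕ C.
01110001 xor 01100001 = 00010000
10100011 xor 00101010 = 10001001
00100011 xor 01000000 = 01100011
11000010 xor 11011111 = 00011101
10011111 xor 00110111 = 10101000
10111011 xor 10010001 = 00101010
00011100 xor 10101010 = 10110110
11000000 xor 01111011 = 10111011
01010011 xor 00111011 = 01101000
01011110 xor 00001111 = 01010001
10000011 xor 10011000 = 00011011
10100101 xor 00001010 = 10101111
11110100 xor 00000101 = 11110001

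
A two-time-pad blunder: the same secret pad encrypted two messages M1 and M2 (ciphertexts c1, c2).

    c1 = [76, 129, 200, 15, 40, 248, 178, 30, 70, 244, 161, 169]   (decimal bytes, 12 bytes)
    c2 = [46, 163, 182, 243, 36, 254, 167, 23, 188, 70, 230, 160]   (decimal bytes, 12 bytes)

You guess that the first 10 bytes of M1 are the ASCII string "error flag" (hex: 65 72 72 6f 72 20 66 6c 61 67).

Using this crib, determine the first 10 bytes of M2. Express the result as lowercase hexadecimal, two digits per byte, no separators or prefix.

07500c937e2673659bd5

First, c1 ⊕ c2 = (M1 ⊕ K) ⊕ (M2 ⊕ K) = M1 ⊕ M2, so the key drops out. Then M2 = (M1 ⊕ M2) ⊕ M1 over the first 10 bytes.
byte 0: (4c XOR 2e) XOR 65 = 62 XOR 65 = 07
byte 1: (81 XOR a3) XOR 72 = 22 XOR 72 = 50
byte 2: (c8 XOR b6) XOR 72 = 7e XOR 72 = 0c
byte 3: (0f XOR f3) XOR 6f = fc XOR 6f = 93
byte 4: (28 XOR 24) XOR 72 = 0c XOR 72 = 7e
byte 5: (f8 XOR fe) XOR 20 = 06 XOR 20 = 26
byte 6: (b2 XOR a7) XOR 66 = 15 XOR 66 = 73
byte 7: (1e XOR 17) XOR 6c = 09 XOR 6c = 65
byte 8: (46 XOR bc) XOR 61 = fa XOR 61 = 9b
byte 9: (f4 XOR 46) XOR 67 = b2 XOR 67 = d5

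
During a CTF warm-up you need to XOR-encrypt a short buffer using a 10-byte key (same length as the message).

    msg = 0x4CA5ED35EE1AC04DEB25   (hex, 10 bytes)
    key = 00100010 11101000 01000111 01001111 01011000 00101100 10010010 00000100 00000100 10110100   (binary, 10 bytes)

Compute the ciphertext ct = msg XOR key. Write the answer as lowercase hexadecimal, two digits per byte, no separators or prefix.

4c ^ 22 = 6e
a5 ^ e8 = 4d
ed ^ 47 = aa
35 ^ 4f = 7a
ee ^ 58 = b6
1a ^ 2c = 36
c0 ^ 92 = 52
4d ^ 04 = 49
eb ^ 04 = ef
25 ^ b4 = 91

6e4daa7ab6365249ef91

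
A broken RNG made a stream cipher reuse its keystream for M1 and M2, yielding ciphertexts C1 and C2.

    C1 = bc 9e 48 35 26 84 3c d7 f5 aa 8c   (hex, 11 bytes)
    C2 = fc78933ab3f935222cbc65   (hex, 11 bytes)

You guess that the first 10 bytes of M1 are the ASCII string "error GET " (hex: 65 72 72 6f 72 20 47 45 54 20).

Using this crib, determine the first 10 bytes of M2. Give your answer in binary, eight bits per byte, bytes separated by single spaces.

00100101 10010100 10101001 01100000 11100111 01011101 01001110 10110000 10001101 00110110

First, C1 ⊕ C2 = (M1 ⊕ K) ⊕ (M2 ⊕ K) = M1 ⊕ M2, so the key drops out. Then M2 = (M1 ⊕ M2) ⊕ M1 over the first 10 bytes.
byte 0: (bc ⊕ fc) ⊕ 65 = 40 ⊕ 65 = 25
byte 1: (9e ⊕ 78) ⊕ 72 = e6 ⊕ 72 = 94
byte 2: (48 ⊕ 93) ⊕ 72 = db ⊕ 72 = a9
byte 3: (35 ⊕ 3a) ⊕ 6f = 0f ⊕ 6f = 60
byte 4: (26 ⊕ b3) ⊕ 72 = 95 ⊕ 72 = e7
byte 5: (84 ⊕ f9) ⊕ 20 = 7d ⊕ 20 = 5d
byte 6: (3c ⊕ 35) ⊕ 47 = 09 ⊕ 47 = 4e
byte 7: (d7 ⊕ 22) ⊕ 45 = f5 ⊕ 45 = b0
byte 8: (f5 ⊕ 2c) ⊕ 54 = d9 ⊕ 54 = 8d
byte 9: (aa ⊕ bc) ⊕ 20 = 16 ⊕ 20 = 36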